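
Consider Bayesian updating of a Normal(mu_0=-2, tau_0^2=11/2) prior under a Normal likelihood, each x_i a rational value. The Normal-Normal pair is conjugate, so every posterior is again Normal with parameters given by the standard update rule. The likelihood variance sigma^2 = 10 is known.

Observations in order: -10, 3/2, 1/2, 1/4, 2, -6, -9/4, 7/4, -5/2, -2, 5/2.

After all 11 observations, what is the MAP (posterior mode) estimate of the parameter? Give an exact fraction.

obs 1: x=-10 → posterior Normal(-150/31, 110/31)
obs 2: x=3/2 → posterior Normal(-89/28, 55/21)
obs 3: x=1/2 → posterior Normal(-128/53, 110/53)
obs 4: x=1/4 → posterior Normal(-501/256, 55/32)
obs 5: x=2 → posterior Normal(-413/300, 22/15)
obs 6: x=-6 → posterior Normal(-677/344, 55/43)
obs 7: x=-9/4 → posterior Normal(-2, 110/97)
obs 8: x=7/4 → posterior Normal(-233/144, 55/54)
obs 9: x=-5/2 → posterior Normal(-809/476, 110/119)
obs 10: x=-2 → posterior Normal(-69/40, 11/13)
obs 11: x=5/2 → posterior Normal(-787/564, 110/141)

-787/564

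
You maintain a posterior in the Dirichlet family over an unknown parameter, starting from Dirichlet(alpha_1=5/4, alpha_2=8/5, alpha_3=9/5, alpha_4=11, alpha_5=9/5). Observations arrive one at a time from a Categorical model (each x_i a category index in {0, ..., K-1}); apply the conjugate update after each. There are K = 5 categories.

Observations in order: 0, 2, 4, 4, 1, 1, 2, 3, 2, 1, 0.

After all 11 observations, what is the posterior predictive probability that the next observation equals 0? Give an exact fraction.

65/569

obs 1: x=0 → posterior Dirichlet(9/4, 8/5, 9/5, 11, 9/5)
obs 2: x=2 → posterior Dirichlet(9/4, 8/5, 14/5, 11, 9/5)
obs 3: x=4 → posterior Dirichlet(9/4, 8/5, 14/5, 11, 14/5)
obs 4: x=4 → posterior Dirichlet(9/4, 8/5, 14/5, 11, 19/5)
obs 5: x=1 → posterior Dirichlet(9/4, 13/5, 14/5, 11, 19/5)
obs 6: x=1 → posterior Dirichlet(9/4, 18/5, 14/5, 11, 19/5)
obs 7: x=2 → posterior Dirichlet(9/4, 18/5, 19/5, 11, 19/5)
obs 8: x=3 → posterior Dirichlet(9/4, 18/5, 19/5, 12, 19/5)
obs 9: x=2 → posterior Dirichlet(9/4, 18/5, 24/5, 12, 19/5)
obs 10: x=1 → posterior Dirichlet(9/4, 23/5, 24/5, 12, 19/5)
obs 11: x=0 → posterior Dirichlet(13/4, 23/5, 24/5, 12, 19/5)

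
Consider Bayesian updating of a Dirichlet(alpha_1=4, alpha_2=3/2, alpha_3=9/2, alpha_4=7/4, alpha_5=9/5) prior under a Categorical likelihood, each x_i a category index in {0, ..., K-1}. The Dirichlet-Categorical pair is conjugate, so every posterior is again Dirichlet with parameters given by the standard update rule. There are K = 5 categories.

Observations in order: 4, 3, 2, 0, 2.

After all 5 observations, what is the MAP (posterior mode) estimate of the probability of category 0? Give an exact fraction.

obs 1: x=4 → posterior Dirichlet(4, 3/2, 9/2, 7/4, 14/5)
obs 2: x=3 → posterior Dirichlet(4, 3/2, 9/2, 11/4, 14/5)
obs 3: x=2 → posterior Dirichlet(4, 3/2, 11/2, 11/4, 14/5)
obs 4: x=0 → posterior Dirichlet(5, 3/2, 11/2, 11/4, 14/5)
obs 5: x=2 → posterior Dirichlet(5, 3/2, 13/2, 11/4, 14/5)

80/271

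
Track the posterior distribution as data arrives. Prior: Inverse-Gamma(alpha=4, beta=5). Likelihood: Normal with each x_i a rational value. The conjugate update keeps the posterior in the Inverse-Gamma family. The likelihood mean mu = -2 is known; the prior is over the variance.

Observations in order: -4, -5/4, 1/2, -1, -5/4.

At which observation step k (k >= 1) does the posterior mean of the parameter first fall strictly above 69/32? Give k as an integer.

k = 3

obs 1: x=-4 → posterior Inverse-Gamma(9/2, 7)
obs 2: x=-5/4 → posterior Inverse-Gamma(5, 233/32)
obs 3: x=1/2 → posterior Inverse-Gamma(11/2, 333/32)
obs 4: x=-1 → posterior Inverse-Gamma(6, 349/32)
obs 5: x=-5/4 → posterior Inverse-Gamma(13/2, 179/16)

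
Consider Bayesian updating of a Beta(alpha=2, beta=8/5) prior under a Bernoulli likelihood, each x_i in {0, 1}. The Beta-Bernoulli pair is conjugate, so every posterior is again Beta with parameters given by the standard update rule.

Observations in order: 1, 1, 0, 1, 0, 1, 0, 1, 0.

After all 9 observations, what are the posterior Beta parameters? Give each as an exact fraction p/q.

obs 1: x=1 → posterior Beta(3, 8/5)
obs 2: x=1 → posterior Beta(4, 8/5)
obs 3: x=0 → posterior Beta(4, 13/5)
obs 4: x=1 → posterior Beta(5, 13/5)
obs 5: x=0 → posterior Beta(5, 18/5)
obs 6: x=1 → posterior Beta(6, 18/5)
obs 7: x=0 → posterior Beta(6, 23/5)
obs 8: x=1 → posterior Beta(7, 23/5)
obs 9: x=0 → posterior Beta(7, 28/5)

alpha=7, beta=28/5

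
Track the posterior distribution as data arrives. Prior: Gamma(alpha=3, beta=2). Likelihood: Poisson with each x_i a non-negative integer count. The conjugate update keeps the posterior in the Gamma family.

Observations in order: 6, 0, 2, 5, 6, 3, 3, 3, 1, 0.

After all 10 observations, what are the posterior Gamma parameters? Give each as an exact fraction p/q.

obs 1: x=6 → posterior Gamma(9, 3)
obs 2: x=0 → posterior Gamma(9, 4)
obs 3: x=2 → posterior Gamma(11, 5)
obs 4: x=5 → posterior Gamma(16, 6)
obs 5: x=6 → posterior Gamma(22, 7)
obs 6: x=3 → posterior Gamma(25, 8)
obs 7: x=3 → posterior Gamma(28, 9)
obs 8: x=3 → posterior Gamma(31, 10)
obs 9: x=1 → posterior Gamma(32, 11)
obs 10: x=0 → posterior Gamma(32, 12)

alpha=32, beta=12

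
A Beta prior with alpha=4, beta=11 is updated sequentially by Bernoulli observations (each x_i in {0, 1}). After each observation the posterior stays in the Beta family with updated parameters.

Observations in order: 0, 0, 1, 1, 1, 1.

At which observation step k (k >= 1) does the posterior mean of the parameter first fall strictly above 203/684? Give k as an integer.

obs 1: x=0 → posterior Beta(4, 12)
obs 2: x=0 → posterior Beta(4, 13)
obs 3: x=1 → posterior Beta(5, 13)
obs 4: x=1 → posterior Beta(6, 13)
obs 5: x=1 → posterior Beta(7, 13)
obs 6: x=1 → posterior Beta(8, 13)

k = 4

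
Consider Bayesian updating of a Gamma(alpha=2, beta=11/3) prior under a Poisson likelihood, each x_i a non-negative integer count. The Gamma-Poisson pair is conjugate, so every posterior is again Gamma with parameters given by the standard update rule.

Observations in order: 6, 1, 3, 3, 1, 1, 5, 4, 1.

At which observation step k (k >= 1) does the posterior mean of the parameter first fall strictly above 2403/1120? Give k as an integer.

k = 8

obs 1: x=6 → posterior Gamma(8, 14/3)
obs 2: x=1 → posterior Gamma(9, 17/3)
obs 3: x=3 → posterior Gamma(12, 20/3)
obs 4: x=3 → posterior Gamma(15, 23/3)
obs 5: x=1 → posterior Gamma(16, 26/3)
obs 6: x=1 → posterior Gamma(17, 29/3)
obs 7: x=5 → posterior Gamma(22, 32/3)
obs 8: x=4 → posterior Gamma(26, 35/3)
obs 9: x=1 → posterior Gamma(27, 38/3)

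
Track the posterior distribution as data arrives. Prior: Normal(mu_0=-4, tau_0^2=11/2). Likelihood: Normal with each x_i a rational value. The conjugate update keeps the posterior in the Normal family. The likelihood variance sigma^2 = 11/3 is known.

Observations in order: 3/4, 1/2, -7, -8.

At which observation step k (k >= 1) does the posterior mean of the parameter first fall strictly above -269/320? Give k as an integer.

obs 1: x=3/4 → posterior Normal(-23/20, 11/5)
obs 2: x=1/2 → posterior Normal(-17/32, 11/8)
obs 3: x=-7 → posterior Normal(-101/44, 1)
obs 4: x=-8 → posterior Normal(-197/56, 11/14)

k = 2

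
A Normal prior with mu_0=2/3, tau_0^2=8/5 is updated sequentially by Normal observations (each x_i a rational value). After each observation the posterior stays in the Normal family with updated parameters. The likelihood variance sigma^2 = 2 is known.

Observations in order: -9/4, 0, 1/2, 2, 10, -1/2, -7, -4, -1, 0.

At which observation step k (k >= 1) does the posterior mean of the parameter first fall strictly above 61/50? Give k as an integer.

obs 1: x=-9/4 → posterior Normal(-17/27, 8/9)
obs 2: x=0 → posterior Normal(-17/39, 8/13)
obs 3: x=1/2 → posterior Normal(-11/51, 8/17)
obs 4: x=2 → posterior Normal(13/63, 8/21)
obs 5: x=10 → posterior Normal(133/75, 8/25)
obs 6: x=-1/2 → posterior Normal(127/87, 8/29)
obs 7: x=-7 → posterior Normal(43/99, 8/33)
obs 8: x=-4 → posterior Normal(-5/111, 8/37)
obs 9: x=-1 → posterior Normal(-17/123, 8/41)
obs 10: x=0 → posterior Normal(-17/135, 8/45)

k = 5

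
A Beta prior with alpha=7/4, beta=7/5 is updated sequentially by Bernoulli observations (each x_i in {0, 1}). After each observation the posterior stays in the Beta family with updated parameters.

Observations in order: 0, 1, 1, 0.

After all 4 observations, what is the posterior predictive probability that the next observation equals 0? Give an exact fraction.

obs 1: x=0 → posterior Beta(7/4, 12/5)
obs 2: x=1 → posterior Beta(11/4, 12/5)
obs 3: x=1 → posterior Beta(15/4, 12/5)
obs 4: x=0 → posterior Beta(15/4, 17/5)

68/143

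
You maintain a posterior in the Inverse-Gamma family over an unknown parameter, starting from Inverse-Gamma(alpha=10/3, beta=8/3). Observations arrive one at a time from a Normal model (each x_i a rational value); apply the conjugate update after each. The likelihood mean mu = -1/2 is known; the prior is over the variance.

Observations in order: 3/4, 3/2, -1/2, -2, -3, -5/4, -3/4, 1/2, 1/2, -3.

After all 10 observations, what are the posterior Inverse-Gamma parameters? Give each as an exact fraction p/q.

alpha=25/3, beta=1357/96

obs 1: x=3/4 → posterior Inverse-Gamma(23/6, 331/96)
obs 2: x=3/2 → posterior Inverse-Gamma(13/3, 523/96)
obs 3: x=-1/2 → posterior Inverse-Gamma(29/6, 523/96)
obs 4: x=-2 → posterior Inverse-Gamma(16/3, 631/96)
obs 5: x=-3 → posterior Inverse-Gamma(35/6, 931/96)
obs 6: x=-5/4 → posterior Inverse-Gamma(19/3, 479/48)
obs 7: x=-3/4 → posterior Inverse-Gamma(41/6, 961/96)
obs 8: x=1/2 → posterior Inverse-Gamma(22/3, 1009/96)
obs 9: x=1/2 → posterior Inverse-Gamma(47/6, 1057/96)
obs 10: x=-3 → posterior Inverse-Gamma(25/3, 1357/96)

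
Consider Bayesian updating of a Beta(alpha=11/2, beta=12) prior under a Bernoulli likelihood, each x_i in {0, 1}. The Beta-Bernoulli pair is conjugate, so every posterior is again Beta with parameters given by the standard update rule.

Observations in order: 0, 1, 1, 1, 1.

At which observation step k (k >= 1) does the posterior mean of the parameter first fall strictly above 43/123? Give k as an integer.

k = 3

obs 1: x=0 → posterior Beta(11/2, 13)
obs 2: x=1 → posterior Beta(13/2, 13)
obs 3: x=1 → posterior Beta(15/2, 13)
obs 4: x=1 → posterior Beta(17/2, 13)
obs 5: x=1 → posterior Beta(19/2, 13)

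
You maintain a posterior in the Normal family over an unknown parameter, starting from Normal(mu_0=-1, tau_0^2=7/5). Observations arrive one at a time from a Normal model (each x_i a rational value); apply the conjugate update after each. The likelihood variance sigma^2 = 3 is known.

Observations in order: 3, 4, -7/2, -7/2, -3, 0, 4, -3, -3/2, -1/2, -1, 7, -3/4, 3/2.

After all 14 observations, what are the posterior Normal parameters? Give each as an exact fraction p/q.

obs 1: x=3 → posterior Normal(3/11, 21/22)
obs 2: x=4 → posterior Normal(34/29, 21/29)
obs 3: x=-7/2 → posterior Normal(19/72, 7/12)
obs 4: x=-7/2 → posterior Normal(-15/43, 21/43)
obs 5: x=-3 → posterior Normal(-18/25, 21/50)
obs 6: x=0 → posterior Normal(-12/19, 7/19)
obs 7: x=4 → posterior Normal(-1/8, 21/64)
obs 8: x=-3 → posterior Normal(-29/71, 21/71)
obs 9: x=-3/2 → posterior Normal(-79/156, 7/26)
obs 10: x=-1/2 → posterior Normal(-43/85, 21/85)
obs 11: x=-1 → posterior Normal(-25/46, 21/92)
obs 12: x=7 → posterior Normal(-1/99, 7/33)
obs 13: x=-3/4 → posterior Normal(-25/424, 21/106)
obs 14: x=3/2 → posterior Normal(17/452, 21/113)

mu_0=17/452, tau_0^2=21/113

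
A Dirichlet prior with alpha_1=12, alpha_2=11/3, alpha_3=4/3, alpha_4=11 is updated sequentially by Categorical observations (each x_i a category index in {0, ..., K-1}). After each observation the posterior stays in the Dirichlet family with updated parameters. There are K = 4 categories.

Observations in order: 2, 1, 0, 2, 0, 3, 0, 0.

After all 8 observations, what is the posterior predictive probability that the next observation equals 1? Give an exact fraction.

obs 1: x=2 → posterior Dirichlet(12, 11/3, 7/3, 11)
obs 2: x=1 → posterior Dirichlet(12, 14/3, 7/3, 11)
obs 3: x=0 → posterior Dirichlet(13, 14/3, 7/3, 11)
obs 4: x=2 → posterior Dirichlet(13, 14/3, 10/3, 11)
obs 5: x=0 → posterior Dirichlet(14, 14/3, 10/3, 11)
obs 6: x=3 → posterior Dirichlet(14, 14/3, 10/3, 12)
obs 7: x=0 → posterior Dirichlet(15, 14/3, 10/3, 12)
obs 8: x=0 → posterior Dirichlet(16, 14/3, 10/3, 12)

7/54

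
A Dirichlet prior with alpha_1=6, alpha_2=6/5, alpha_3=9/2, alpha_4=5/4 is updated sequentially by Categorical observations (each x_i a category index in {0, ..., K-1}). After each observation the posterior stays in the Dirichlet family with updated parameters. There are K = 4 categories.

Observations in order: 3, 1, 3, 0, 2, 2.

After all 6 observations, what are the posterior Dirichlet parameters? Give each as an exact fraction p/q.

obs 1: x=3 → posterior Dirichlet(6, 6/5, 9/2, 9/4)
obs 2: x=1 → posterior Dirichlet(6, 11/5, 9/2, 9/4)
obs 3: x=3 → posterior Dirichlet(6, 11/5, 9/2, 13/4)
obs 4: x=0 → posterior Dirichlet(7, 11/5, 9/2, 13/4)
obs 5: x=2 → posterior Dirichlet(7, 11/5, 11/2, 13/4)
obs 6: x=2 → posterior Dirichlet(7, 11/5, 13/2, 13/4)

alpha_1=7, alpha_2=11/5, alpha_3=13/2, alpha_4=13/4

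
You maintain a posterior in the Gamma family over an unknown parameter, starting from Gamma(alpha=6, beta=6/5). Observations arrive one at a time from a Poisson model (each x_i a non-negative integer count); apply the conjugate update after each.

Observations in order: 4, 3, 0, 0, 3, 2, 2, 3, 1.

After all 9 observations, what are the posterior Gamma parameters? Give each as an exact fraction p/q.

obs 1: x=4 → posterior Gamma(10, 11/5)
obs 2: x=3 → posterior Gamma(13, 16/5)
obs 3: x=0 → posterior Gamma(13, 21/5)
obs 4: x=0 → posterior Gamma(13, 26/5)
obs 5: x=3 → posterior Gamma(16, 31/5)
obs 6: x=2 → posterior Gamma(18, 36/5)
obs 7: x=2 → posterior Gamma(20, 41/5)
obs 8: x=3 → posterior Gamma(23, 46/5)
obs 9: x=1 → posterior Gamma(24, 51/5)

alpha=24, beta=51/5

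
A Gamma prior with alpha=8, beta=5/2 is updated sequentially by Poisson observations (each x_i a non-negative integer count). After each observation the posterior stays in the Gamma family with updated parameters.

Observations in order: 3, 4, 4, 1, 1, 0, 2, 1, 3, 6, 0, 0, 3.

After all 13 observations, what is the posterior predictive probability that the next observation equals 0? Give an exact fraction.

obs 1: x=3 → posterior Gamma(11, 7/2)
obs 2: x=4 → posterior Gamma(15, 9/2)
obs 3: x=4 → posterior Gamma(19, 11/2)
obs 4: x=1 → posterior Gamma(20, 13/2)
obs 5: x=1 → posterior Gamma(21, 15/2)
obs 6: x=0 → posterior Gamma(21, 17/2)
obs 7: x=2 → posterior Gamma(23, 19/2)
obs 8: x=1 → posterior Gamma(24, 21/2)
obs 9: x=3 → posterior Gamma(27, 23/2)
obs 10: x=6 → posterior Gamma(33, 25/2)
obs 11: x=0 → posterior Gamma(33, 27/2)
obs 12: x=0 → posterior Gamma(33, 29/2)
obs 13: x=3 → posterior Gamma(36, 31/2)

488675963633769261467693849486036510107332864779998081/4639827510633868057472281267762039413677160359145495681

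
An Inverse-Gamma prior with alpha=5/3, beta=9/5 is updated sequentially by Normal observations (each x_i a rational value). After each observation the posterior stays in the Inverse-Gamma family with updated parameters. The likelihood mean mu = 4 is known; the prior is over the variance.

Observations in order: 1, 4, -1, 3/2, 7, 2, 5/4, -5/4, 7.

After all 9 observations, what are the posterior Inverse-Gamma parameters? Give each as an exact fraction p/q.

alpha=37/6, beta=4039/80

obs 1: x=1 → posterior Inverse-Gamma(13/6, 63/10)
obs 2: x=4 → posterior Inverse-Gamma(8/3, 63/10)
obs 3: x=-1 → posterior Inverse-Gamma(19/6, 94/5)
obs 4: x=3/2 → posterior Inverse-Gamma(11/3, 877/40)
obs 5: x=7 → posterior Inverse-Gamma(25/6, 1057/40)
obs 6: x=2 → posterior Inverse-Gamma(14/3, 1137/40)
obs 7: x=5/4 → posterior Inverse-Gamma(31/6, 5153/160)
obs 8: x=-5/4 → posterior Inverse-Gamma(17/3, 3679/80)
obs 9: x=7 → posterior Inverse-Gamma(37/6, 4039/80)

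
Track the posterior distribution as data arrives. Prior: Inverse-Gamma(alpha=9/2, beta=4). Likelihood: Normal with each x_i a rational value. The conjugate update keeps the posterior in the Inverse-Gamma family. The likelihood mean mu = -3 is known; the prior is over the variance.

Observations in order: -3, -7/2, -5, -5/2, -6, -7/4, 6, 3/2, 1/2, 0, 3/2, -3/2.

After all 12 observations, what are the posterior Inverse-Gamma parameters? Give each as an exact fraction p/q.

obs 1: x=-3 → posterior Inverse-Gamma(5, 4)
obs 2: x=-7/2 → posterior Inverse-Gamma(11/2, 33/8)
obs 3: x=-5 → posterior Inverse-Gamma(6, 49/8)
obs 4: x=-5/2 → posterior Inverse-Gamma(13/2, 25/4)
obs 5: x=-6 → posterior Inverse-Gamma(7, 43/4)
obs 6: x=-7/4 → posterior Inverse-Gamma(15/2, 369/32)
obs 7: x=6 → posterior Inverse-Gamma(8, 1665/32)
obs 8: x=3/2 → posterior Inverse-Gamma(17/2, 1989/32)
obs 9: x=1/2 → posterior Inverse-Gamma(9, 2185/32)
obs 10: x=0 → posterior Inverse-Gamma(19/2, 2329/32)
obs 11: x=3/2 → posterior Inverse-Gamma(10, 2653/32)
obs 12: x=-3/2 → posterior Inverse-Gamma(21/2, 2689/32)

alpha=21/2, beta=2689/32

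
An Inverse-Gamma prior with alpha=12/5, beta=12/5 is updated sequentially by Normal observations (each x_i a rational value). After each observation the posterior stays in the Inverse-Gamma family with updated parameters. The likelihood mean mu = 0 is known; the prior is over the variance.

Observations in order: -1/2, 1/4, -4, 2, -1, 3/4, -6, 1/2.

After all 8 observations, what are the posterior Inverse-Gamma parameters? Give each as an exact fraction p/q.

alpha=32/5, beta=2517/80

obs 1: x=-1/2 → posterior Inverse-Gamma(29/10, 101/40)
obs 2: x=1/4 → posterior Inverse-Gamma(17/5, 409/160)
obs 3: x=-4 → posterior Inverse-Gamma(39/10, 1689/160)
obs 4: x=2 → posterior Inverse-Gamma(22/5, 2009/160)
obs 5: x=-1 → posterior Inverse-Gamma(49/10, 2089/160)
obs 6: x=3/4 → posterior Inverse-Gamma(27/5, 1067/80)
obs 7: x=-6 → posterior Inverse-Gamma(59/10, 2507/80)
obs 8: x=1/2 → posterior Inverse-Gamma(32/5, 2517/80)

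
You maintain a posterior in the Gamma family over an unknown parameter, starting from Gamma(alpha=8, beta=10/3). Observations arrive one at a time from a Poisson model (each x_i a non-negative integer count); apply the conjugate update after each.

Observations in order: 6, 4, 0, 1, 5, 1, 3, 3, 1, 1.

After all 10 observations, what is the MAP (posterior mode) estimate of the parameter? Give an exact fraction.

12/5

obs 1: x=6 → posterior Gamma(14, 13/3)
obs 2: x=4 → posterior Gamma(18, 16/3)
obs 3: x=0 → posterior Gamma(18, 19/3)
obs 4: x=1 → posterior Gamma(19, 22/3)
obs 5: x=5 → posterior Gamma(24, 25/3)
obs 6: x=1 → posterior Gamma(25, 28/3)
obs 7: x=3 → posterior Gamma(28, 31/3)
obs 8: x=3 → posterior Gamma(31, 34/3)
obs 9: x=1 → posterior Gamma(32, 37/3)
obs 10: x=1 → posterior Gamma(33, 40/3)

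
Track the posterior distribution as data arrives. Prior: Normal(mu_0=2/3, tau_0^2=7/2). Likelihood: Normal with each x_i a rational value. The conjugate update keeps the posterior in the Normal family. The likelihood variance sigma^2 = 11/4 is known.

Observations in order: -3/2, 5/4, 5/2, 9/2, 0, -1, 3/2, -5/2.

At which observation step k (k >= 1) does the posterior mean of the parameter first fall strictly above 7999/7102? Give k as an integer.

obs 1: x=-3/2 → posterior Normal(-41/75, 77/50)
obs 2: x=5/4 → posterior Normal(23/234, 77/78)
obs 3: x=5/2 → posterior Normal(233/318, 77/106)
obs 4: x=9/2 → posterior Normal(611/402, 77/134)
obs 5: x=0 → posterior Normal(611/486, 77/162)
obs 6: x=-1 → posterior Normal(527/570, 77/190)
obs 7: x=3/2 → posterior Normal(653/654, 77/218)
obs 8: x=-5/2 → posterior Normal(443/738, 77/246)

k = 4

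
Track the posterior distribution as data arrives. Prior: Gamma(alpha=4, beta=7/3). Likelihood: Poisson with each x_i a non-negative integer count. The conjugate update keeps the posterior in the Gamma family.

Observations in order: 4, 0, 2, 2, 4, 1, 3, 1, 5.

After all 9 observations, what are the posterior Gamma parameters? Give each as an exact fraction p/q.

obs 1: x=4 → posterior Gamma(8, 10/3)
obs 2: x=0 → posterior Gamma(8, 13/3)
obs 3: x=2 → posterior Gamma(10, 16/3)
obs 4: x=2 → posterior Gamma(12, 19/3)
obs 5: x=4 → posterior Gamma(16, 22/3)
obs 6: x=1 → posterior Gamma(17, 25/3)
obs 7: x=3 → posterior Gamma(20, 28/3)
obs 8: x=1 → posterior Gamma(21, 31/3)
obs 9: x=5 → posterior Gamma(26, 34/3)

alpha=26, beta=34/3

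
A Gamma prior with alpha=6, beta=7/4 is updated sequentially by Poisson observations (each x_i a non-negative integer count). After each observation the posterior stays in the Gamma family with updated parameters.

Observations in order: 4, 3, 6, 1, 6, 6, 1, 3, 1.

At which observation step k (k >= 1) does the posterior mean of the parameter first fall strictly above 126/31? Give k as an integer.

k = 6

obs 1: x=4 → posterior Gamma(10, 11/4)
obs 2: x=3 → posterior Gamma(13, 15/4)
obs 3: x=6 → posterior Gamma(19, 19/4)
obs 4: x=1 → posterior Gamma(20, 23/4)
obs 5: x=6 → posterior Gamma(26, 27/4)
obs 6: x=6 → posterior Gamma(32, 31/4)
obs 7: x=1 → posterior Gamma(33, 35/4)
obs 8: x=3 → posterior Gamma(36, 39/4)
obs 9: x=1 → posterior Gamma(37, 43/4)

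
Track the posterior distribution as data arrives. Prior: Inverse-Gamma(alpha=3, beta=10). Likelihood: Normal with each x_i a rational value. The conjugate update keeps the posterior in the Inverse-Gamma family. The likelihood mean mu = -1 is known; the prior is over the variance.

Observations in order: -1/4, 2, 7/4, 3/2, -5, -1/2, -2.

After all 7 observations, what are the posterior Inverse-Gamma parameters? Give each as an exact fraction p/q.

alpha=13/2, beta=485/16

obs 1: x=-1/4 → posterior Inverse-Gamma(7/2, 329/32)
obs 2: x=2 → posterior Inverse-Gamma(4, 473/32)
obs 3: x=7/4 → posterior Inverse-Gamma(9/2, 297/16)
obs 4: x=3/2 → posterior Inverse-Gamma(5, 347/16)
obs 5: x=-5 → posterior Inverse-Gamma(11/2, 475/16)
obs 6: x=-1/2 → posterior Inverse-Gamma(6, 477/16)
obs 7: x=-2 → posterior Inverse-Gamma(13/2, 485/16)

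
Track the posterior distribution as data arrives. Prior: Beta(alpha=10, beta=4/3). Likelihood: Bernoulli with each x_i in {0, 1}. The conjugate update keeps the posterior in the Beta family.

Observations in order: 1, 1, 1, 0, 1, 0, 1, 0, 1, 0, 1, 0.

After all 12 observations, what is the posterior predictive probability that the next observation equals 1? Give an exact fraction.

51/70

obs 1: x=1 → posterior Beta(11, 4/3)
obs 2: x=1 → posterior Beta(12, 4/3)
obs 3: x=1 → posterior Beta(13, 4/3)
obs 4: x=0 → posterior Beta(13, 7/3)
obs 5: x=1 → posterior Beta(14, 7/3)
obs 6: x=0 → posterior Beta(14, 10/3)
obs 7: x=1 → posterior Beta(15, 10/3)
obs 8: x=0 → posterior Beta(15, 13/3)
obs 9: x=1 → posterior Beta(16, 13/3)
obs 10: x=0 → posterior Beta(16, 16/3)
obs 11: x=1 → posterior Beta(17, 16/3)
obs 12: x=0 → posterior Beta(17, 19/3)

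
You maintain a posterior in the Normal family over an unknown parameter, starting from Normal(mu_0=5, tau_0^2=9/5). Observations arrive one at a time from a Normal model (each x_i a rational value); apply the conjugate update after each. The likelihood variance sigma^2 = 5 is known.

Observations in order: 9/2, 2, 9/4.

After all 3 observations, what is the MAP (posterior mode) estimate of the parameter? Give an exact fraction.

obs 1: x=9/2 → posterior Normal(331/68, 45/34)
obs 2: x=2 → posterior Normal(367/86, 45/43)
obs 3: x=9/4 → posterior Normal(815/208, 45/52)

815/208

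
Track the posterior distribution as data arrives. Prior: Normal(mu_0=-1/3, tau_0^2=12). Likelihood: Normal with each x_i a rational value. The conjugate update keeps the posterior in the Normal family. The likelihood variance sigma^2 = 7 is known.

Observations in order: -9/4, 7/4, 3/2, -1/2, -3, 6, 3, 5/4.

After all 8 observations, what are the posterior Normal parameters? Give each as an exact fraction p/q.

mu_0=272/309, tau_0^2=84/103

obs 1: x=-9/4 → posterior Normal(-88/57, 84/19)
obs 2: x=7/4 → posterior Normal(-25/93, 84/31)
obs 3: x=3/2 → posterior Normal(29/129, 84/43)
obs 4: x=-1/2 → posterior Normal(1/15, 84/55)
obs 5: x=-3 → posterior Normal(-97/201, 84/67)
obs 6: x=6 → posterior Normal(119/237, 84/79)
obs 7: x=3 → posterior Normal(227/273, 12/13)
obs 8: x=5/4 → posterior Normal(272/309, 84/103)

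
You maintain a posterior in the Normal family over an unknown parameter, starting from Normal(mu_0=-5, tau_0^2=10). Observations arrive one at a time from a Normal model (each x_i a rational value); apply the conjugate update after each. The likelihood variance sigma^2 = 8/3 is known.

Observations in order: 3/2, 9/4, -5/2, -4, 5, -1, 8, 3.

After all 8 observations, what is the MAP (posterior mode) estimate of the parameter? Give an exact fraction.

655/496

obs 1: x=3/2 → posterior Normal(5/38, 40/19)
obs 2: x=9/4 → posterior Normal(145/136, 20/17)
obs 3: x=-5/2 → posterior Normal(-5/196, 40/49)
obs 4: x=-4 → posterior Normal(-245/256, 5/8)
obs 5: x=5 → posterior Normal(55/316, 40/79)
obs 6: x=-1 → posterior Normal(-5/376, 20/47)
obs 7: x=8 → posterior Normal(475/436, 40/109)
obs 8: x=3 → posterior Normal(655/496, 10/31)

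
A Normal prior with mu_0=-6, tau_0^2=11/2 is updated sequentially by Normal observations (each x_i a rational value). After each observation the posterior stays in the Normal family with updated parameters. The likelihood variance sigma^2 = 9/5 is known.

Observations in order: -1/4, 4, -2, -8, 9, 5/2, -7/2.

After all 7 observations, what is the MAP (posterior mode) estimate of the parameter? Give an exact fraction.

-47/1612

obs 1: x=-1/4 → posterior Normal(-487/292, 99/73)
obs 2: x=4 → posterior Normal(393/512, 99/128)
obs 3: x=-2 → posterior Normal(-47/732, 33/61)
obs 4: x=-8 → posterior Normal(-1807/952, 99/238)
obs 5: x=9 → posterior Normal(173/1172, 99/293)
obs 6: x=5/2 → posterior Normal(241/464, 33/116)
obs 7: x=-7/2 → posterior Normal(-47/1612, 99/403)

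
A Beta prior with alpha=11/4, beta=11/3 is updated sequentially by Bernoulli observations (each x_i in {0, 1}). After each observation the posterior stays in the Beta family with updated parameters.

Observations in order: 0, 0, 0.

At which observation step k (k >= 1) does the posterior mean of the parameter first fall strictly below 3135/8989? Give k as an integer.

k = 2

obs 1: x=0 → posterior Beta(11/4, 14/3)
obs 2: x=0 → posterior Beta(11/4, 17/3)
obs 3: x=0 → posterior Beta(11/4, 20/3)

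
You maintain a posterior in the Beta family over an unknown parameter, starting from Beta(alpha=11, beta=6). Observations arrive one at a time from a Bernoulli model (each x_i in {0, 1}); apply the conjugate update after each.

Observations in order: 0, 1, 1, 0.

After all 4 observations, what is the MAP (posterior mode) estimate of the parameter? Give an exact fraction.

obs 1: x=0 → posterior Beta(11, 7)
obs 2: x=1 → posterior Beta(12, 7)
obs 3: x=1 → posterior Beta(13, 7)
obs 4: x=0 → posterior Beta(13, 8)

12/19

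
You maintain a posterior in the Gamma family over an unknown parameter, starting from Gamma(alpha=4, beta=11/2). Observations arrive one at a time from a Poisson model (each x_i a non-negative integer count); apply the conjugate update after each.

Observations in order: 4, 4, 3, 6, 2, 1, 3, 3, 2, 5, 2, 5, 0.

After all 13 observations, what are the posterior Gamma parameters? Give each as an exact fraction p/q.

obs 1: x=4 → posterior Gamma(8, 13/2)
obs 2: x=4 → posterior Gamma(12, 15/2)
obs 3: x=3 → posterior Gamma(15, 17/2)
obs 4: x=6 → posterior Gamma(21, 19/2)
obs 5: x=2 → posterior Gamma(23, 21/2)
obs 6: x=1 → posterior Gamma(24, 23/2)
obs 7: x=3 → posterior Gamma(27, 25/2)
obs 8: x=3 → posterior Gamma(30, 27/2)
obs 9: x=2 → posterior Gamma(32, 29/2)
obs 10: x=5 → posterior Gamma(37, 31/2)
obs 11: x=2 → posterior Gamma(39, 33/2)
obs 12: x=5 → posterior Gamma(44, 35/2)
obs 13: x=0 → posterior Gamma(44, 37/2)

alpha=44, beta=37/2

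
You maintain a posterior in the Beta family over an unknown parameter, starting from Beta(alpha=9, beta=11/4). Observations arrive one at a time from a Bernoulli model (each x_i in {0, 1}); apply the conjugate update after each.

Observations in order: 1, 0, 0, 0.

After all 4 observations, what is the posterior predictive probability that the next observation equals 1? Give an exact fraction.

40/63

obs 1: x=1 → posterior Beta(10, 11/4)
obs 2: x=0 → posterior Beta(10, 15/4)
obs 3: x=0 → posterior Beta(10, 19/4)
obs 4: x=0 → posterior Beta(10, 23/4)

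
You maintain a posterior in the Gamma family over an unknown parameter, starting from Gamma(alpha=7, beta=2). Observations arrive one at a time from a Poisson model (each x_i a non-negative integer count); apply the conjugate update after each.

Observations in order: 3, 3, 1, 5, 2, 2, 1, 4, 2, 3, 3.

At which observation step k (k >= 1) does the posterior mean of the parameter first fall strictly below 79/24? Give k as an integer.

obs 1: x=3 → posterior Gamma(10, 3)
obs 2: x=3 → posterior Gamma(13, 4)
obs 3: x=1 → posterior Gamma(14, 5)
obs 4: x=5 → posterior Gamma(19, 6)
obs 5: x=2 → posterior Gamma(21, 7)
obs 6: x=2 → posterior Gamma(23, 8)
obs 7: x=1 → posterior Gamma(24, 9)
obs 8: x=4 → posterior Gamma(28, 10)
obs 9: x=2 → posterior Gamma(30, 11)
obs 10: x=3 → posterior Gamma(33, 12)
obs 11: x=3 → posterior Gamma(36, 13)

k = 2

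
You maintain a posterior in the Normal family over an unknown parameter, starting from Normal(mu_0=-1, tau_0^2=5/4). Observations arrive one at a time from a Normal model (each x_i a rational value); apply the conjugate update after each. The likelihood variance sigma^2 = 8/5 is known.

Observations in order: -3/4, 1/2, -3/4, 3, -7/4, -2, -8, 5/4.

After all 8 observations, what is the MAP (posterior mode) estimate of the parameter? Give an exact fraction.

obs 1: x=-3/4 → posterior Normal(-203/228, 40/57)
obs 2: x=1/2 → posterior Normal(-153/328, 20/41)
obs 3: x=-3/4 → posterior Normal(-57/107, 40/107)
obs 4: x=3 → posterior Normal(3/22, 10/33)
obs 5: x=-7/4 → posterior Normal(-103/628, 40/157)
obs 6: x=-2 → posterior Normal(-303/728, 20/91)
obs 7: x=-8 → posterior Normal(-1103/828, 40/207)
obs 8: x=5/4 → posterior Normal(-489/464, 5/29)

-489/464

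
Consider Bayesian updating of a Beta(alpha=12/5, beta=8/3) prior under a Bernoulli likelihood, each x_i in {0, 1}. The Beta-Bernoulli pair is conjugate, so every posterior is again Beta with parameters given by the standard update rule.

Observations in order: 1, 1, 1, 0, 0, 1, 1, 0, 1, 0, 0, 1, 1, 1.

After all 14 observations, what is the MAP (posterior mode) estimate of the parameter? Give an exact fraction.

obs 1: x=1 → posterior Beta(17/5, 8/3)
obs 2: x=1 → posterior Beta(22/5, 8/3)
obs 3: x=1 → posterior Beta(27/5, 8/3)
obs 4: x=0 → posterior Beta(27/5, 11/3)
obs 5: x=0 → posterior Beta(27/5, 14/3)
obs 6: x=1 → posterior Beta(32/5, 14/3)
obs 7: x=1 → posterior Beta(37/5, 14/3)
obs 8: x=0 → posterior Beta(37/5, 17/3)
obs 9: x=1 → posterior Beta(42/5, 17/3)
obs 10: x=0 → posterior Beta(42/5, 20/3)
obs 11: x=0 → posterior Beta(42/5, 23/3)
obs 12: x=1 → posterior Beta(47/5, 23/3)
obs 13: x=1 → posterior Beta(52/5, 23/3)
obs 14: x=1 → posterior Beta(57/5, 23/3)

39/64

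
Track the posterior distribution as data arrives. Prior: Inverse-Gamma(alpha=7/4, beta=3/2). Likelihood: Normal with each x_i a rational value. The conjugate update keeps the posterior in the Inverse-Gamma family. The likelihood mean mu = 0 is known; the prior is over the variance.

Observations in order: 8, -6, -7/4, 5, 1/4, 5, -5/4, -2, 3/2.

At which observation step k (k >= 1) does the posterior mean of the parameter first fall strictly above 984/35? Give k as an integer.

k = 2

obs 1: x=8 → posterior Inverse-Gamma(9/4, 67/2)
obs 2: x=-6 → posterior Inverse-Gamma(11/4, 103/2)
obs 3: x=-7/4 → posterior Inverse-Gamma(13/4, 1697/32)
obs 4: x=5 → posterior Inverse-Gamma(15/4, 2097/32)
obs 5: x=1/4 → posterior Inverse-Gamma(17/4, 1049/16)
obs 6: x=5 → posterior Inverse-Gamma(19/4, 1249/16)
obs 7: x=-5/4 → posterior Inverse-Gamma(21/4, 2523/32)
obs 8: x=-2 → posterior Inverse-Gamma(23/4, 2587/32)
obs 9: x=3/2 → posterior Inverse-Gamma(25/4, 2623/32)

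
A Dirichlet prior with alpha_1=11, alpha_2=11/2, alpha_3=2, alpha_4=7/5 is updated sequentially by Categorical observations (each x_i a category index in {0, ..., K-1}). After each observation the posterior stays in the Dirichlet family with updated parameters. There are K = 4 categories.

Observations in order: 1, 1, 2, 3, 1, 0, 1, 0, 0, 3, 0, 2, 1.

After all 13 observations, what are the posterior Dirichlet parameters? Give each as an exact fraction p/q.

obs 1: x=1 → posterior Dirichlet(11, 13/2, 2, 7/5)
obs 2: x=1 → posterior Dirichlet(11, 15/2, 2, 7/5)
obs 3: x=2 → posterior Dirichlet(11, 15/2, 3, 7/5)
obs 4: x=3 → posterior Dirichlet(11, 15/2, 3, 12/5)
obs 5: x=1 → posterior Dirichlet(11, 17/2, 3, 12/5)
obs 6: x=0 → posterior Dirichlet(12, 17/2, 3, 12/5)
obs 7: x=1 → posterior Dirichlet(12, 19/2, 3, 12/5)
obs 8: x=0 → posterior Dirichlet(13, 19/2, 3, 12/5)
obs 9: x=0 → posterior Dirichlet(14, 19/2, 3, 12/5)
obs 10: x=3 → posterior Dirichlet(14, 19/2, 3, 17/5)
obs 11: x=0 → posterior Dirichlet(15, 19/2, 3, 17/5)
obs 12: x=2 → posterior Dirichlet(15, 19/2, 4, 17/5)
obs 13: x=1 → posterior Dirichlet(15, 21/2, 4, 17/5)

alpha_1=15, alpha_2=21/2, alpha_3=4, alpha_4=17/5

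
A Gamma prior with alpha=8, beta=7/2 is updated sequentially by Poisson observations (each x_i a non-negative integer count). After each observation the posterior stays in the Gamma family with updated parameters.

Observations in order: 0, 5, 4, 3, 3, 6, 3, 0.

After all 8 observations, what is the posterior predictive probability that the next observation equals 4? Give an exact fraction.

6301448173858491390877672339293359342598501502592/42351647362715016953416125033982098102569580078125

obs 1: x=0 → posterior Gamma(8, 9/2)
obs 2: x=5 → posterior Gamma(13, 11/2)
obs 3: x=4 → posterior Gamma(17, 13/2)
obs 4: x=3 → posterior Gamma(20, 15/2)
obs 5: x=3 → posterior Gamma(23, 17/2)
obs 6: x=6 → posterior Gamma(29, 19/2)
obs 7: x=3 → posterior Gamma(32, 21/2)
obs 8: x=0 → posterior Gamma(32, 23/2)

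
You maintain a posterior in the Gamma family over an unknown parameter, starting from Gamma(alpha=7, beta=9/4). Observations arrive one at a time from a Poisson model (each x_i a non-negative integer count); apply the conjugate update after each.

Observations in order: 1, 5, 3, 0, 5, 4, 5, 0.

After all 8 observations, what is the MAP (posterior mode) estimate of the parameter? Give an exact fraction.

obs 1: x=1 → posterior Gamma(8, 13/4)
obs 2: x=5 → posterior Gamma(13, 17/4)
obs 3: x=3 → posterior Gamma(16, 21/4)
obs 4: x=0 → posterior Gamma(16, 25/4)
obs 5: x=5 → posterior Gamma(21, 29/4)
obs 6: x=4 → posterior Gamma(25, 33/4)
obs 7: x=5 → posterior Gamma(30, 37/4)
obs 8: x=0 → posterior Gamma(30, 41/4)

116/41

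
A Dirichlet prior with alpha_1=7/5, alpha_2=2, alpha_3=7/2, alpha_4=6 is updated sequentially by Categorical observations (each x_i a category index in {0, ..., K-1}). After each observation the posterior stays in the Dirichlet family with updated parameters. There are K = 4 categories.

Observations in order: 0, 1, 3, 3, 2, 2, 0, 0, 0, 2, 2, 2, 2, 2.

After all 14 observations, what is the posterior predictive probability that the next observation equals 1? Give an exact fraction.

30/269

obs 1: x=0 → posterior Dirichlet(12/5, 2, 7/2, 6)
obs 2: x=1 → posterior Dirichlet(12/5, 3, 7/2, 6)
obs 3: x=3 → posterior Dirichlet(12/5, 3, 7/2, 7)
obs 4: x=3 → posterior Dirichlet(12/5, 3, 7/2, 8)
obs 5: x=2 → posterior Dirichlet(12/5, 3, 9/2, 8)
obs 6: x=2 → posterior Dirichlet(12/5, 3, 11/2, 8)
obs 7: x=0 → posterior Dirichlet(17/5, 3, 11/2, 8)
obs 8: x=0 → posterior Dirichlet(22/5, 3, 11/2, 8)
obs 9: x=0 → posterior Dirichlet(27/5, 3, 11/2, 8)
obs 10: x=2 → posterior Dirichlet(27/5, 3, 13/2, 8)
obs 11: x=2 → posterior Dirichlet(27/5, 3, 15/2, 8)
obs 12: x=2 → posterior Dirichlet(27/5, 3, 17/2, 8)
obs 13: x=2 → posterior Dirichlet(27/5, 3, 19/2, 8)
obs 14: x=2 → posterior Dirichlet(27/5, 3, 21/2, 8)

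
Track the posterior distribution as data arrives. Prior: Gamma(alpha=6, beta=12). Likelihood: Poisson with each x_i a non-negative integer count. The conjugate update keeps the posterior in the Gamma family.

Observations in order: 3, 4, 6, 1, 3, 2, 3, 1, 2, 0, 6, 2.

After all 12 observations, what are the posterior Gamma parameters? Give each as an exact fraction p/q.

alpha=39, beta=24

obs 1: x=3 → posterior Gamma(9, 13)
obs 2: x=4 → posterior Gamma(13, 14)
obs 3: x=6 → posterior Gamma(19, 15)
obs 4: x=1 → posterior Gamma(20, 16)
obs 5: x=3 → posterior Gamma(23, 17)
obs 6: x=2 → posterior Gamma(25, 18)
obs 7: x=3 → posterior Gamma(28, 19)
obs 8: x=1 → posterior Gamma(29, 20)
obs 9: x=2 → posterior Gamma(31, 21)
obs 10: x=0 → posterior Gamma(31, 22)
obs 11: x=6 → posterior Gamma(37, 23)
obs 12: x=2 → posterior Gamma(39, 24)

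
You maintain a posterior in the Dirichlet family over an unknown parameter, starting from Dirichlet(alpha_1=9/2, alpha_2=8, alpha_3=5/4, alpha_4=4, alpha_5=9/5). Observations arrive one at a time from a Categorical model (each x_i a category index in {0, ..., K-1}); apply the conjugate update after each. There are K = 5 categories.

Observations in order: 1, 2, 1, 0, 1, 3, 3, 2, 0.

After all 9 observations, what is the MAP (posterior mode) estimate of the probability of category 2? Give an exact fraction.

obs 1: x=1 → posterior Dirichlet(9/2, 9, 5/4, 4, 9/5)
obs 2: x=2 → posterior Dirichlet(9/2, 9, 9/4, 4, 9/5)
obs 3: x=1 → posterior Dirichlet(9/2, 10, 9/4, 4, 9/5)
obs 4: x=0 → posterior Dirichlet(11/2, 10, 9/4, 4, 9/5)
obs 5: x=1 → posterior Dirichlet(11/2, 11, 9/4, 4, 9/5)
obs 6: x=3 → posterior Dirichlet(11/2, 11, 9/4, 5, 9/5)
obs 7: x=3 → posterior Dirichlet(11/2, 11, 9/4, 6, 9/5)
obs 8: x=2 → posterior Dirichlet(11/2, 11, 13/4, 6, 9/5)
obs 9: x=0 → posterior Dirichlet(13/2, 11, 13/4, 6, 9/5)

15/157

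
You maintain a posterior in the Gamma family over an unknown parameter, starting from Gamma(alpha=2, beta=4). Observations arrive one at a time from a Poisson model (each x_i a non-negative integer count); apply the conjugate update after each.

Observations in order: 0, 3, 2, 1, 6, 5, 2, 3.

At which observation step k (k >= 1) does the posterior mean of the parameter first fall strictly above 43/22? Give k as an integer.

k = 8

obs 1: x=0 → posterior Gamma(2, 5)
obs 2: x=3 → posterior Gamma(5, 6)
obs 3: x=2 → posterior Gamma(7, 7)
obs 4: x=1 → posterior Gamma(8, 8)
obs 5: x=6 → posterior Gamma(14, 9)
obs 6: x=5 → posterior Gamma(19, 10)
obs 7: x=2 → posterior Gamma(21, 11)
obs 8: x=3 → posterior Gamma(24, 12)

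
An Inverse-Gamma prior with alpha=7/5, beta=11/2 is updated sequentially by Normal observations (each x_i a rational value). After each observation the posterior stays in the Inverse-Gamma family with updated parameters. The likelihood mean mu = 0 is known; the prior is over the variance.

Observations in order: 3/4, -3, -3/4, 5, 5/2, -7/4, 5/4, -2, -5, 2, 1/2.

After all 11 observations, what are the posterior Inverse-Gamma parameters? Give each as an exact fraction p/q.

alpha=69/10, beta=361/8

obs 1: x=3/4 → posterior Inverse-Gamma(19/10, 185/32)
obs 2: x=-3 → posterior Inverse-Gamma(12/5, 329/32)
obs 3: x=-3/4 → posterior Inverse-Gamma(29/10, 169/16)
obs 4: x=5 → posterior Inverse-Gamma(17/5, 369/16)
obs 5: x=5/2 → posterior Inverse-Gamma(39/10, 419/16)
obs 6: x=-7/4 → posterior Inverse-Gamma(22/5, 887/32)
obs 7: x=5/4 → posterior Inverse-Gamma(49/10, 57/2)
obs 8: x=-2 → posterior Inverse-Gamma(27/5, 61/2)
obs 9: x=-5 → posterior Inverse-Gamma(59/10, 43)
obs 10: x=2 → posterior Inverse-Gamma(32/5, 45)
obs 11: x=1/2 → posterior Inverse-Gamma(69/10, 361/8)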